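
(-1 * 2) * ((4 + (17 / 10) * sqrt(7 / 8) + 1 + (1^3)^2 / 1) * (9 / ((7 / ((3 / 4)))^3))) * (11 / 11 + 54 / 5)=-43011 / 27440 - 243729 * sqrt(14) / 2195200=-1.98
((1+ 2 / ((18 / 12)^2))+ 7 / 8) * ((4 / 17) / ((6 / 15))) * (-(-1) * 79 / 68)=78605 / 41616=1.89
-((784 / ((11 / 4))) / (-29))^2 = -9834496 / 101761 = -96.64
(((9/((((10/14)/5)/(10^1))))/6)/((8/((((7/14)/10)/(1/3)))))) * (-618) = -19467/16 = -1216.69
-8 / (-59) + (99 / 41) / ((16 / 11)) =69499 / 38704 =1.80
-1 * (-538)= 538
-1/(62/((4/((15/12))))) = -8/155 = -0.05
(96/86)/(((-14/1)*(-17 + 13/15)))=180/36421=0.00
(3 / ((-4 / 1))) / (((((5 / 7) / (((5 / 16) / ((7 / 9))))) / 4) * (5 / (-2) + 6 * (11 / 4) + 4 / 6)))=-81 / 704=-0.12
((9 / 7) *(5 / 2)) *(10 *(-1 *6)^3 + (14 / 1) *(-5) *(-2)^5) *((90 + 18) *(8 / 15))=103680 / 7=14811.43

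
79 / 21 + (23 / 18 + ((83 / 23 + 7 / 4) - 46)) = -206347 / 5796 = -35.60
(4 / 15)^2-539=-121259 / 225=-538.93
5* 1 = 5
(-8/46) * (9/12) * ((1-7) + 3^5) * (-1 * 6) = 4266/23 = 185.48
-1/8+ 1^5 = 7/8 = 0.88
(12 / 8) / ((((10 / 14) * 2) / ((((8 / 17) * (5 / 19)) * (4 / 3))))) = 56 / 323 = 0.17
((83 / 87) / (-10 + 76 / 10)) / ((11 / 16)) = -1660 / 2871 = -0.58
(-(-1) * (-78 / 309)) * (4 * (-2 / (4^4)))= 13 / 1648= 0.01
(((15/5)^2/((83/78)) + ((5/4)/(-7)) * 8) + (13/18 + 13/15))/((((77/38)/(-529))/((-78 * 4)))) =471058930472/671055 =701967.69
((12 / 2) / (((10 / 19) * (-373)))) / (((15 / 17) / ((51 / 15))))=-5491 / 46625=-0.12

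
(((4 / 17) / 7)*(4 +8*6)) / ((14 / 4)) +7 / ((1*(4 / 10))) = 29987 / 1666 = 18.00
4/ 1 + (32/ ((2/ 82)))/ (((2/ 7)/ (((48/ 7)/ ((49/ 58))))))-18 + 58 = 37315.51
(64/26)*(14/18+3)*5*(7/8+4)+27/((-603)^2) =1017507/4489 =226.67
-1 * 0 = 0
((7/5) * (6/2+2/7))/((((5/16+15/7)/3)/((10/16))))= 966/275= 3.51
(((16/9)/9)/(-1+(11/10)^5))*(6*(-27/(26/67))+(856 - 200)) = 4961600000/64286703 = 77.18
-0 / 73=0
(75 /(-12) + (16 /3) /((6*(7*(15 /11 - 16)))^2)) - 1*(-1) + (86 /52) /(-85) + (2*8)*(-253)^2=1024138.73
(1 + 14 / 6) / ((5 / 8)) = 16 / 3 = 5.33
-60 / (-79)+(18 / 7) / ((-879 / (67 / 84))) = 1717547 / 2268406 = 0.76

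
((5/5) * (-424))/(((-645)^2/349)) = -147976/416025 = -0.36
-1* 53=-53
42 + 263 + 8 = 313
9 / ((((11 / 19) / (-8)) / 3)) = -4104 / 11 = -373.09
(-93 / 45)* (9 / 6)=-31 / 10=-3.10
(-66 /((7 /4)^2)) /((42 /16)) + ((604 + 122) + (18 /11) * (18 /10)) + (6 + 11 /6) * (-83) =7987691 /113190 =70.57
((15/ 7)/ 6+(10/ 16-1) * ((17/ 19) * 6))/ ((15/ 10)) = -881/ 798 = -1.10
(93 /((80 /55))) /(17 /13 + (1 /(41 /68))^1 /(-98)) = 8905897 /179792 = 49.53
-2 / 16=-1 / 8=-0.12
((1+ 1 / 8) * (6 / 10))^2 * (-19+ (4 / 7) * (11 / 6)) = -91611 / 11200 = -8.18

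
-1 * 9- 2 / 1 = -11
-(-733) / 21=733 / 21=34.90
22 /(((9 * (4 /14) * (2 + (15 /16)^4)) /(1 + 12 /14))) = 9371648 /1635273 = 5.73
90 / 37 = 2.43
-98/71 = -1.38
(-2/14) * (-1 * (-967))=-967/7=-138.14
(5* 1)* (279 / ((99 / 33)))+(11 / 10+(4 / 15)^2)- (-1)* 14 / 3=211877 / 450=470.84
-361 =-361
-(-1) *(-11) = -11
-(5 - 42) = 37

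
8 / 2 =4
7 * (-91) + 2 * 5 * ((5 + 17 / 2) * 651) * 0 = -637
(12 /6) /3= 2 /3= 0.67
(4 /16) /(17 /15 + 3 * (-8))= -15 /1372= -0.01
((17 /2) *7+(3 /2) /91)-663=-54917 /91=-603.48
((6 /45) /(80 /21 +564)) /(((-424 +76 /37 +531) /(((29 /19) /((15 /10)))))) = 7511 /3428075475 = 0.00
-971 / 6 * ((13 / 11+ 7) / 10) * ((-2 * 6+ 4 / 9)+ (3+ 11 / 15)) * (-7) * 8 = -870016 / 15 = -58001.07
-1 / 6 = -0.17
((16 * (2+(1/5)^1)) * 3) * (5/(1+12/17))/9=2992/87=34.39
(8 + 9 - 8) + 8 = 17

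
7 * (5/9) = 35/9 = 3.89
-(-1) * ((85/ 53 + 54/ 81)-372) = -58787/ 159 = -369.73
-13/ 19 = -0.68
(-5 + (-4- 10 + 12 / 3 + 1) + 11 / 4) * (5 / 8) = -225 / 32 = -7.03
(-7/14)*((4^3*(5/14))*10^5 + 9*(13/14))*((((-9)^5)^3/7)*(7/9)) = 732060035143469230437/28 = 26145001255123901087.04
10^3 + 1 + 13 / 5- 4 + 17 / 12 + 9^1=60601 / 60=1010.02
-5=-5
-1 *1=-1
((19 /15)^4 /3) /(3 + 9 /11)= 1433531 /6378750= 0.22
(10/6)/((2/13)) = 65/6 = 10.83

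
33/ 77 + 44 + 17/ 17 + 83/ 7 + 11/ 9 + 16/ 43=159506/ 2709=58.88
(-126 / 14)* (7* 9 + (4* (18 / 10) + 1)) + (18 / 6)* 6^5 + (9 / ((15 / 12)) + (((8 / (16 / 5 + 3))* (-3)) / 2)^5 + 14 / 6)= 9735159087101 / 429437265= 22669.57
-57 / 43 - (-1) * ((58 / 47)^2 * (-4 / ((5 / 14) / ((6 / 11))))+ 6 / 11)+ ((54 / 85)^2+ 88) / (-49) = -4397280608597 / 369905499425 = -11.89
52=52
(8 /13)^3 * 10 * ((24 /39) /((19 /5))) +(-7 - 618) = -338957075 /542659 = -624.62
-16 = -16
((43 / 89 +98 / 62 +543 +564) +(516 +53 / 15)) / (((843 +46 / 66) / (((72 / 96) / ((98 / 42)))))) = 1668137427 / 2688562730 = 0.62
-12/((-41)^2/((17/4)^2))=-0.13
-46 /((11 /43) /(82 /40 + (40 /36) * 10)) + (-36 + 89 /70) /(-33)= -2365.55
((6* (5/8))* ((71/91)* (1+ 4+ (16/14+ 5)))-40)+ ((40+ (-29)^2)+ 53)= 90807/98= 926.60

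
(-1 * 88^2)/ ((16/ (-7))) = 3388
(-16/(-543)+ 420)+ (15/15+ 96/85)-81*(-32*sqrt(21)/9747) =423.38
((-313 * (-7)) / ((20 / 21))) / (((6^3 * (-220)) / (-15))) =15337 / 21120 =0.73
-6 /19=-0.32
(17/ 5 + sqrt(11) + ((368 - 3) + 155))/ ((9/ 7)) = 7 * sqrt(11)/ 9 + 18319/ 45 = 409.67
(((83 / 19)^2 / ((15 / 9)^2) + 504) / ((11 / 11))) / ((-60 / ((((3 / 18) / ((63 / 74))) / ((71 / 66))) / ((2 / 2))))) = -69500541 / 44854250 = -1.55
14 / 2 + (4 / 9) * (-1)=59 / 9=6.56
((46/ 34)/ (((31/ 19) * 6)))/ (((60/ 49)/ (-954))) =-1134889/ 10540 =-107.67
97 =97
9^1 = 9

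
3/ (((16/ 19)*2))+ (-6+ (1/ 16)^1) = -133/ 32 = -4.16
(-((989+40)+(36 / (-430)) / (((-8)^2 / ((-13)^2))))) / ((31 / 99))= -700721901 / 213280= -3285.46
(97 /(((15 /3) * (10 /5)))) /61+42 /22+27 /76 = 617911 /254980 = 2.42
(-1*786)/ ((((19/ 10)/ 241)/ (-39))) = 3888217.89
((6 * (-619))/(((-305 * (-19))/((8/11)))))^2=882802944/4063425025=0.22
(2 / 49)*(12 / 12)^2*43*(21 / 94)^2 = 387 / 4418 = 0.09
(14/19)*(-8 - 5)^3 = -30758/19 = -1618.84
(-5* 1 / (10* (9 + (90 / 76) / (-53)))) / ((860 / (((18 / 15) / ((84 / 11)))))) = -11077 / 1088476200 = -0.00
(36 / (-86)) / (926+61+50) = -18 / 44591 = -0.00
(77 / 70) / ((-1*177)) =-11 / 1770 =-0.01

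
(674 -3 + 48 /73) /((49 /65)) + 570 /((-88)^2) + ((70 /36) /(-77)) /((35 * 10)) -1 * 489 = 250578904937 /623256480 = 402.05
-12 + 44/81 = -928/81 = -11.46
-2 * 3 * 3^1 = -18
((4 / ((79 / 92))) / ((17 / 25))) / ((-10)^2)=92 / 1343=0.07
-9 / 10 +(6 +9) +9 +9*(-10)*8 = -6969 / 10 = -696.90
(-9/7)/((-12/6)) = 9/14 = 0.64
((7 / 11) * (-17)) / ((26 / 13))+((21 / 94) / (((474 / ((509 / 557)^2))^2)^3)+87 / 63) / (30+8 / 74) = -145794412211525519997351297336388527141439267780435627657 / 27184096738041581408082101884490694123991593707044902144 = -5.36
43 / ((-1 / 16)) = -688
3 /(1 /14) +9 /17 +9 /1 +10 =1046 /17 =61.53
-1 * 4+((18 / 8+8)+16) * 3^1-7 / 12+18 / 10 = 2279 / 30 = 75.97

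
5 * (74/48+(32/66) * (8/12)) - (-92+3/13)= 101.09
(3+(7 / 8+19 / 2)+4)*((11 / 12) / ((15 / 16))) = 16.99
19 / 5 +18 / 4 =83 / 10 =8.30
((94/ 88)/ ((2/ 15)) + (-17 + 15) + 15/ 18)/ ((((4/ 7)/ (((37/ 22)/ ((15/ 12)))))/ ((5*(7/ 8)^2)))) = 22932637/ 371712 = 61.69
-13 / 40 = -0.32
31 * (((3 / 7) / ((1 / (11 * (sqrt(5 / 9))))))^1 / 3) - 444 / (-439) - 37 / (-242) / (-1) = 91205 / 106238+341 * sqrt(5) / 21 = 37.17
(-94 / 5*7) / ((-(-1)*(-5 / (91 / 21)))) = 8554 / 75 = 114.05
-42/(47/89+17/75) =-140175/2519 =-55.65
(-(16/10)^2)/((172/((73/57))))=-1168/61275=-0.02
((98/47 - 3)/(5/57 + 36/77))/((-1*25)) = 188727/2863475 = 0.07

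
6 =6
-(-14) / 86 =0.16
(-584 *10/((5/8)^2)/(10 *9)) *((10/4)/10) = -9344/225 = -41.53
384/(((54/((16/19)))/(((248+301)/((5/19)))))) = 62464/5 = 12492.80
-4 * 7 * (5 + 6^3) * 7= -43316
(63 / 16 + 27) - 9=351 / 16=21.94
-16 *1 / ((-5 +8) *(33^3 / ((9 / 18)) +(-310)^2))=-0.00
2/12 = 1/6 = 0.17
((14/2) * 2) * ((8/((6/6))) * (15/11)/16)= 105/11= 9.55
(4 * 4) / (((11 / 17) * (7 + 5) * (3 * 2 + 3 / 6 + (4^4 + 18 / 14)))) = 952 / 121869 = 0.01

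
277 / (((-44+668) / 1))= 277 / 624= 0.44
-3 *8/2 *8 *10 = -960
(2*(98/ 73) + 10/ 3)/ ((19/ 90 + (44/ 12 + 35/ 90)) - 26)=-0.28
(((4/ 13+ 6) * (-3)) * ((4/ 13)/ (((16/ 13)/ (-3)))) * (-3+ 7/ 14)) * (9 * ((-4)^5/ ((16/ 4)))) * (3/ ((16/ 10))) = 1992600/ 13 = 153276.92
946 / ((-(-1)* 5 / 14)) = 13244 / 5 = 2648.80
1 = 1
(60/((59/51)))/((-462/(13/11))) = -6630/49973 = -0.13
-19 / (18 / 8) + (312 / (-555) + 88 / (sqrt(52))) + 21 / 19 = -249959 / 31635 + 44 * sqrt(13) / 13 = 4.30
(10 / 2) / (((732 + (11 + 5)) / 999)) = 4995 / 748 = 6.68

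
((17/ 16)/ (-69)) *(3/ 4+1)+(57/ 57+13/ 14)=58783/ 30912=1.90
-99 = -99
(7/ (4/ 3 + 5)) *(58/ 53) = 1218/ 1007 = 1.21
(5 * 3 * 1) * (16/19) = 12.63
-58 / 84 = -29 / 42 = -0.69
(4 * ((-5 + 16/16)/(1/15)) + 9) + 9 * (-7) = -294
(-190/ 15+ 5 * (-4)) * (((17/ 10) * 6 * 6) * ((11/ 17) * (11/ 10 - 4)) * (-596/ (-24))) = 2329019/ 25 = 93160.76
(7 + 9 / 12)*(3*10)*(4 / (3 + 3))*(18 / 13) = 2790 / 13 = 214.62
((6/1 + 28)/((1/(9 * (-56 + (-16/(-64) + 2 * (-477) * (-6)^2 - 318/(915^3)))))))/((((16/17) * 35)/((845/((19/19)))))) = -1716097080745109959/6355468000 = -270018994.78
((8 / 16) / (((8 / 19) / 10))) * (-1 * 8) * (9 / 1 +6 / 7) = -6555 / 7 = -936.43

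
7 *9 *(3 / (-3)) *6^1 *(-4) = 1512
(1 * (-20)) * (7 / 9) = -140 / 9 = -15.56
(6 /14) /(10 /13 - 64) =-13 /1918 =-0.01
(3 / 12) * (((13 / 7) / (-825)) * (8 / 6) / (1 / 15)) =-13 / 1155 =-0.01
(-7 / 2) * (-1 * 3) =21 / 2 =10.50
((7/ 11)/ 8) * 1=7/ 88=0.08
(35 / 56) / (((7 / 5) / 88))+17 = 394 / 7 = 56.29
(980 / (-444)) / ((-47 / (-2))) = -490 / 5217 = -0.09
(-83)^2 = 6889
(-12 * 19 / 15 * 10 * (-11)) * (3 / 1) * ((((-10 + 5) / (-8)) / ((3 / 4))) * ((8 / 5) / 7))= 6688 / 7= 955.43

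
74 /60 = 37 /30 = 1.23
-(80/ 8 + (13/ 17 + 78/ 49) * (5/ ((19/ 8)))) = -236790/ 15827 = -14.96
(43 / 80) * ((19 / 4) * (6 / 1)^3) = 22059 / 40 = 551.48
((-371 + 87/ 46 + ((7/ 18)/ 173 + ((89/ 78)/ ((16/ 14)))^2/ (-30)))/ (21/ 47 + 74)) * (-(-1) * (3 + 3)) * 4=-119.00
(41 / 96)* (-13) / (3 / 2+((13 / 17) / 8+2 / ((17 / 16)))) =-9061 / 5676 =-1.60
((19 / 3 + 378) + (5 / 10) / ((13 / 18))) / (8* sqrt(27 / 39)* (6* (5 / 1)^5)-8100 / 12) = 15016 / 899973675 + 1201280* sqrt(13) / 1403958933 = 0.00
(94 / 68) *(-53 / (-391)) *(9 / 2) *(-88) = -493218 / 6647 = -74.20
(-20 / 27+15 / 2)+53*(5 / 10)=898 / 27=33.26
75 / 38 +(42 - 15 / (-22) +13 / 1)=12050 / 209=57.66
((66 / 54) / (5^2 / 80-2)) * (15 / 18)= -440 / 729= -0.60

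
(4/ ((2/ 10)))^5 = 3200000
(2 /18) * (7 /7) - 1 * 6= -53 /9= -5.89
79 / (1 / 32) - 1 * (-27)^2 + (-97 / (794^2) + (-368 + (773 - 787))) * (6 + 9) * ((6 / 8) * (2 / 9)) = 1064175483 / 1260872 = 844.00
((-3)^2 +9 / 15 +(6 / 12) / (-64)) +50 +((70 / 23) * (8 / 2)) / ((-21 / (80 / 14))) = 17397137 / 309120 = 56.28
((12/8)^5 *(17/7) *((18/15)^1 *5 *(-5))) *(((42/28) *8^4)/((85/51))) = -14276736/7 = -2039533.71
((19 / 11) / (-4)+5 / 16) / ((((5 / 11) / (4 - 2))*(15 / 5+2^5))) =-3 / 200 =-0.02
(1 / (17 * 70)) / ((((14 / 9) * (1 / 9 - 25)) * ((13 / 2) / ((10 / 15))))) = -27 / 12128480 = -0.00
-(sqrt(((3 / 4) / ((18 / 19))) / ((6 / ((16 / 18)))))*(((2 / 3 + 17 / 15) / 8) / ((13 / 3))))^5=-87723*sqrt(38) / 304163225600000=-0.00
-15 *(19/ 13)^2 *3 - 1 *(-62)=-5767/ 169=-34.12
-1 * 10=-10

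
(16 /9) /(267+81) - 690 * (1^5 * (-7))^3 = 185312614 /783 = 236670.01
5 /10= 1 /2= 0.50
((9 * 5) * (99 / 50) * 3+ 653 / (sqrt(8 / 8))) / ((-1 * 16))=-9203 / 160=-57.52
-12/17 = -0.71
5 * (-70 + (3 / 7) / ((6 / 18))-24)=-3245 / 7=-463.57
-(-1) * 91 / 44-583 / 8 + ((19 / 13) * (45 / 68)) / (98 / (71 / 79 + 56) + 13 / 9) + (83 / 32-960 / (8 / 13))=-16223998694263 / 9966166496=-1627.91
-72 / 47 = -1.53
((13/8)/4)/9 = 13/288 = 0.05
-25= -25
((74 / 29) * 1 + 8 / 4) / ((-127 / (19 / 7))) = -2508 / 25781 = -0.10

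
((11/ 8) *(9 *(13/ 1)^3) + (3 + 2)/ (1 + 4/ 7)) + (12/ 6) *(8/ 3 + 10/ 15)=7180199/ 264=27197.72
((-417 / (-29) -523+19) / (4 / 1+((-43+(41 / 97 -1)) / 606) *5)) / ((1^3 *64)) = -46369201 / 22065056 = -2.10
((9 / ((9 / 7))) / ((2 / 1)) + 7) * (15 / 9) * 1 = 35 / 2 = 17.50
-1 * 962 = -962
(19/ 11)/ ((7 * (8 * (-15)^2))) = 19/ 138600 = 0.00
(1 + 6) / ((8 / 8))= 7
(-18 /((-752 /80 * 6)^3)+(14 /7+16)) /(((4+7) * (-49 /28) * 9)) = -3203699 /30835431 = -0.10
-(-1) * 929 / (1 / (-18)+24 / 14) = 117054 / 209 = 560.07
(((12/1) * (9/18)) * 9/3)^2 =324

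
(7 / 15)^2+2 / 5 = 139 / 225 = 0.62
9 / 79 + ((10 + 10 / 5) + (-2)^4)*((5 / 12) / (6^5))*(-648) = -2441 / 2844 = -0.86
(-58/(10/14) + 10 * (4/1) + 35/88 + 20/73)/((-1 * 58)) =1301769/1862960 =0.70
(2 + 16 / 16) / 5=3 / 5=0.60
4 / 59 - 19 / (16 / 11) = -12.99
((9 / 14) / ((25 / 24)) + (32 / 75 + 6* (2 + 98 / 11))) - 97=-176147 / 5775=-30.50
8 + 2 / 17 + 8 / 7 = 1102 / 119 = 9.26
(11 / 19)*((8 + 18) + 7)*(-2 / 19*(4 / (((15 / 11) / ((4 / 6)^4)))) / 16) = -0.07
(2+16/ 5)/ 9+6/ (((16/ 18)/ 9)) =61.33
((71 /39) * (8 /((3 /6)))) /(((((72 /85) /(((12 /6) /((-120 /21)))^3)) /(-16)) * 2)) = 414001 /35100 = 11.79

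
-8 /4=-2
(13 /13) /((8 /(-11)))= -11 /8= -1.38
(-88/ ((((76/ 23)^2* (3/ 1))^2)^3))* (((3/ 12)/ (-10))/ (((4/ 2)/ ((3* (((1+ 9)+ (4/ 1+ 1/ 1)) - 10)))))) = 241060868752223531/ 18046765561973013674459136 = 0.00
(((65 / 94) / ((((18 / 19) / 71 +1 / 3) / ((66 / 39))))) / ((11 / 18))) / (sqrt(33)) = 121410* sqrt(33) / 725351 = 0.96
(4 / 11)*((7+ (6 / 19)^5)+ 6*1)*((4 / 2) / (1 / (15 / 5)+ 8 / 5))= 3863647560 / 789875581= 4.89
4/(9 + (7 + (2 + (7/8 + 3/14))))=0.21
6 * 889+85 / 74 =394801 / 74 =5335.15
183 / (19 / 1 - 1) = 61 / 6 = 10.17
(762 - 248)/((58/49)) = 12593/29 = 434.24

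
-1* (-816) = 816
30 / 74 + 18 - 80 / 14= 3287 / 259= 12.69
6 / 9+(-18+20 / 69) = -392 / 23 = -17.04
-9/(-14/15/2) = 135/7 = 19.29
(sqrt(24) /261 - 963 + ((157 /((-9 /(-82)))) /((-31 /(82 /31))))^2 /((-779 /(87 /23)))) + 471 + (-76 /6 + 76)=-5459278457854 /10896624279 + 2 * sqrt(6) /261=-500.99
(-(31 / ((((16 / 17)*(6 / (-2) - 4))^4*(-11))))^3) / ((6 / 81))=468636274871418868677 / 10371088092160050040429084672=0.00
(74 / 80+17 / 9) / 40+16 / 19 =249647 / 273600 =0.91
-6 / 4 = -1.50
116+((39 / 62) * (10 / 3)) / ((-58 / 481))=177303 / 1798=98.61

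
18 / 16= 9 / 8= 1.12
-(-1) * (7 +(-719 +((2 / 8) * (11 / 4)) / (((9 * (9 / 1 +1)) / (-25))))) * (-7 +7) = 0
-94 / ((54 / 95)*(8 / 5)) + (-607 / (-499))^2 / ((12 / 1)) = -5552315243 / 53784216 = -103.23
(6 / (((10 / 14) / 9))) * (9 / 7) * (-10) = -972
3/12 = 1/4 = 0.25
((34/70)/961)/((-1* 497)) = -17/16716595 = -0.00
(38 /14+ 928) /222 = 6515 /1554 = 4.19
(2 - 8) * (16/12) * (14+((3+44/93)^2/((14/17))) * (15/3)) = -42252676/60543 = -697.90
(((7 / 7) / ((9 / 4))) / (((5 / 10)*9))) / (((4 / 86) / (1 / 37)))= 172 / 2997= 0.06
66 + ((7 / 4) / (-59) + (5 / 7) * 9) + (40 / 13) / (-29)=45024251 / 622804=72.29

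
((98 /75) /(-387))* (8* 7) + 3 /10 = 6439 /58050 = 0.11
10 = 10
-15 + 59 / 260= -3841 / 260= -14.77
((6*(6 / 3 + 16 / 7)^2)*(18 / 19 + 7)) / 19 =46.10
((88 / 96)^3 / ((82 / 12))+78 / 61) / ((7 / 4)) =1002215 / 1260504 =0.80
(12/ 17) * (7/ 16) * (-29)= -8.96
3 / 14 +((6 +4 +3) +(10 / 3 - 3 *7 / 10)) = 1517 / 105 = 14.45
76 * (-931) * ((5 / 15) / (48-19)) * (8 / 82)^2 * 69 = -26038208 / 48749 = -534.13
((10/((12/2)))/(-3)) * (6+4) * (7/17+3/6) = -775/153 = -5.07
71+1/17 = 1208/17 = 71.06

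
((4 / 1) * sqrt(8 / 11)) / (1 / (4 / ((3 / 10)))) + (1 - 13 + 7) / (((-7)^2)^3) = -5 / 117649 + 320 * sqrt(22) / 33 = 45.48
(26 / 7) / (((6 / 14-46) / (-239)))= 6214 / 319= 19.48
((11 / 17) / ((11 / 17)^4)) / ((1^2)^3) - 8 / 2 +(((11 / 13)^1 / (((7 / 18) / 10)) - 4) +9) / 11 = 2.12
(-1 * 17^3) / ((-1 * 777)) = 4913 / 777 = 6.32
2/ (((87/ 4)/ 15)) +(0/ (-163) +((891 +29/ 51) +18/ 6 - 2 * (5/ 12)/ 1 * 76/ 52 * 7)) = 11374979/ 12818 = 887.42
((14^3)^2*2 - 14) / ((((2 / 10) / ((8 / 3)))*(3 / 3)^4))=200787440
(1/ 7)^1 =1/ 7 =0.14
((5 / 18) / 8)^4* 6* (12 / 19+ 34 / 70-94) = -857875 / 1059028992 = -0.00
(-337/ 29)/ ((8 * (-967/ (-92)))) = -0.14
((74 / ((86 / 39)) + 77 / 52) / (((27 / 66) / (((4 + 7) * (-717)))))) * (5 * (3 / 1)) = -11328584465 / 1118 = -10132902.03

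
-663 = -663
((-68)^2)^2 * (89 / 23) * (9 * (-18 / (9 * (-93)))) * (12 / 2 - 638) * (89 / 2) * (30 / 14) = -4816651847178240 / 4991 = -965067490919.30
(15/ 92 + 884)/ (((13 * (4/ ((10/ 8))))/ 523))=212711945/ 19136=11115.80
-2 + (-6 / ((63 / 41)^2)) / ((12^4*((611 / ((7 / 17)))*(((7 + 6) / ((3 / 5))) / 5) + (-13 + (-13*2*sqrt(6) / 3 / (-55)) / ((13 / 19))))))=-35881453837109799251 / 17940726747242949888 + 1756645*sqrt(6) / 2562960963891849984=-2.00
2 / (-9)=-2 / 9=-0.22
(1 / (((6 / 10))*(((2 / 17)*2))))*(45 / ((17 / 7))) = 525 / 4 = 131.25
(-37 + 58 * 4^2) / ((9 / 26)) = 2574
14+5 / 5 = 15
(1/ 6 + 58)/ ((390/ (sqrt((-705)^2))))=16403/ 156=105.15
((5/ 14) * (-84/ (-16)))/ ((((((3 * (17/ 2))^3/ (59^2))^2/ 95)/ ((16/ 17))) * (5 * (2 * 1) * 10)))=7367355488/ 99712297539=0.07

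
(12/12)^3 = 1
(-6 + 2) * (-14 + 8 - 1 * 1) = 28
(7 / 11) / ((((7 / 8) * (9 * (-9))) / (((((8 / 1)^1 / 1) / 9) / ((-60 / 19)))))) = 0.00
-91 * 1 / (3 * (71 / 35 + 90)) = -3185 / 9663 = -0.33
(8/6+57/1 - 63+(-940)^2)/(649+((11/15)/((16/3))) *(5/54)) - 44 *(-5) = 886790708/560747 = 1581.45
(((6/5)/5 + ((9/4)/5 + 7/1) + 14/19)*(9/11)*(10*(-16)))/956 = -288198/249755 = -1.15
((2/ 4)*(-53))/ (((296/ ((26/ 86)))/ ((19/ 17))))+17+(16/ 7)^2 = 470625469/ 21204848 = 22.19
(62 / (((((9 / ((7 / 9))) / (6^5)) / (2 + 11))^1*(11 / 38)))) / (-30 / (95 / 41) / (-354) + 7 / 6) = 138434639616 / 89023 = 1555043.52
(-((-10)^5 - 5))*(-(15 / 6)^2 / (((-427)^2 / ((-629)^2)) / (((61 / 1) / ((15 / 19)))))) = -1252925809825 / 11956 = -104794731.50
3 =3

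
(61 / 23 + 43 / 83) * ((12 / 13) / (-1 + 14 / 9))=5.27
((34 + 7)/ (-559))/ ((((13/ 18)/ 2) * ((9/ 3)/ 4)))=-0.27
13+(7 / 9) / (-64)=7481 / 576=12.99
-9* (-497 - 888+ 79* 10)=5355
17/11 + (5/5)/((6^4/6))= 3683/2376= 1.55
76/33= 2.30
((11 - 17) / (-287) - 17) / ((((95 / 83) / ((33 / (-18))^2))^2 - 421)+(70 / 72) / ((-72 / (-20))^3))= 103191363947241504 / 2557818878496087871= 0.04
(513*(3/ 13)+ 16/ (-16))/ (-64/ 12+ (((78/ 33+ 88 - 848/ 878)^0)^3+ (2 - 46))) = -4578/ 1885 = -2.43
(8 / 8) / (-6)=-0.17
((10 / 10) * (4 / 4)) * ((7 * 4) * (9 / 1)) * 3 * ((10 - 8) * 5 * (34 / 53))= 4849.81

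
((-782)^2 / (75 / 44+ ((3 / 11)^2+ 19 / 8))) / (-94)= -295977616 / 188987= -1566.13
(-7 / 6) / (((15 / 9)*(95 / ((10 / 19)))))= -0.00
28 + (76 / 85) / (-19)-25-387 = -384.05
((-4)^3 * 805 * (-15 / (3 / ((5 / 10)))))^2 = 16589440000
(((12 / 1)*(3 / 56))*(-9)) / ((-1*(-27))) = -3 / 14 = -0.21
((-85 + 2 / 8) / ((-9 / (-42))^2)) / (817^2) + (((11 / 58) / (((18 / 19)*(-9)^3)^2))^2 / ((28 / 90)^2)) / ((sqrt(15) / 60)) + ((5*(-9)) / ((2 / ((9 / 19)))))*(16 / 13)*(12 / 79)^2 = -49621391501 / 162466155111 + 394221025*sqrt(15) / 60334703377695222336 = -0.31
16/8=2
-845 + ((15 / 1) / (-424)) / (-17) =-6090745 / 7208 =-845.00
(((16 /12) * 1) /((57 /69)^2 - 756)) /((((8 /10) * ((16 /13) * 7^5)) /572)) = -4917055 /80585464092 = -0.00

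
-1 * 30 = -30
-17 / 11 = -1.55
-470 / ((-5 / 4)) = 376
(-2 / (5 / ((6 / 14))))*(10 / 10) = -6 / 35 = -0.17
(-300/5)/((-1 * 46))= 1.30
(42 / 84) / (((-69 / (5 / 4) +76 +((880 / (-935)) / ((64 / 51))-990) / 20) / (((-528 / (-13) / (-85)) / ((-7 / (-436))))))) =167424 / 323323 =0.52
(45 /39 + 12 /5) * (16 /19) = 2.99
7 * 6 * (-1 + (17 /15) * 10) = 434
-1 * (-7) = 7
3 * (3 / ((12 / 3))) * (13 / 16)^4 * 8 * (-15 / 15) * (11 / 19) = -2827539 / 622592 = -4.54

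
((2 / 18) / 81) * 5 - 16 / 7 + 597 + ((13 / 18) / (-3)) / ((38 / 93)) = 594.13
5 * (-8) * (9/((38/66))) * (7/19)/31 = -83160/11191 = -7.43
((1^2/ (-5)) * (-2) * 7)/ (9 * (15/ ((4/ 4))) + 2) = 14/ 685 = 0.02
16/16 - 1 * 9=-8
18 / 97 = 0.19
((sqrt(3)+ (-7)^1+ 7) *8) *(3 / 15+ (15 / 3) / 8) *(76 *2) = 5016 *sqrt(3) / 5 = 1737.59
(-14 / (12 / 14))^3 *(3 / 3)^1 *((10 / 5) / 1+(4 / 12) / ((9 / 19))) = -8588377 / 729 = -11781.04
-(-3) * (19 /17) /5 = 57 /85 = 0.67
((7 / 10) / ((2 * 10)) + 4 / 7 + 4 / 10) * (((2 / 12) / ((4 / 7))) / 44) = 1409 / 211200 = 0.01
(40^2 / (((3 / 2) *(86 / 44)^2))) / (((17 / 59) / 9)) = 274137600 / 31433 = 8721.33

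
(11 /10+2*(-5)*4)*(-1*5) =389 /2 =194.50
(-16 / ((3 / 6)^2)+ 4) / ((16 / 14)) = -105 / 2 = -52.50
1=1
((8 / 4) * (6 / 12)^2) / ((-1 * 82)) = -1 / 164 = -0.01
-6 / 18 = -1 / 3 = -0.33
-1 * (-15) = 15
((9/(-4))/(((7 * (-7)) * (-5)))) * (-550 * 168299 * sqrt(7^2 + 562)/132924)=2524485 * sqrt(611)/394744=158.08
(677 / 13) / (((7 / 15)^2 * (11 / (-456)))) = -69460200 / 7007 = -9912.97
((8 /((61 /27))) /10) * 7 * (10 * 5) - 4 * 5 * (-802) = 986000 /61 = 16163.93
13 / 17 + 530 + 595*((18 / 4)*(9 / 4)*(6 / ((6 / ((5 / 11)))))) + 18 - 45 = 4850207 / 1496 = 3242.12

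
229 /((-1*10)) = -22.90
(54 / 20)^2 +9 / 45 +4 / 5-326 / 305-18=-65751 / 6100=-10.78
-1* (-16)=16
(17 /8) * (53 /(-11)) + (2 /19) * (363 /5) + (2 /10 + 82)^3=116080617157 /209000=555409.65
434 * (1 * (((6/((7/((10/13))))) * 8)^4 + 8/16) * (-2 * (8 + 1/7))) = -375441186792174/68574961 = -5474901.94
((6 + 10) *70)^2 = 1254400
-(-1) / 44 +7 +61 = 2993 / 44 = 68.02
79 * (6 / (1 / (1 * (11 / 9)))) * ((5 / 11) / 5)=158 / 3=52.67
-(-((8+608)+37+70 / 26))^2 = -429932.40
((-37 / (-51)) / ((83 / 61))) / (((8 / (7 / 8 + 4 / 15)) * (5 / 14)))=2164463 / 10159200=0.21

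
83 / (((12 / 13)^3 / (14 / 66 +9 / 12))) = 101.53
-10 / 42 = -5 / 21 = -0.24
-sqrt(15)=-3.87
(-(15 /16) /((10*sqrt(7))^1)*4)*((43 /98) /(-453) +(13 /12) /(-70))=14601*sqrt(7) /16573760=0.00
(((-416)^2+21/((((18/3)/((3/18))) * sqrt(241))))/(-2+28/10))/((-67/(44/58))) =-4759040/1943 - 385 * sqrt(241)/11238312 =-2449.33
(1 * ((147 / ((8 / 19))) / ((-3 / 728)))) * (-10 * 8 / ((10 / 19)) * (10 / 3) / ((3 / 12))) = 515103680 / 3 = 171701226.67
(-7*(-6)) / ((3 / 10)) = 140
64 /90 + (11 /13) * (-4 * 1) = -1564 /585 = -2.67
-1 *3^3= -27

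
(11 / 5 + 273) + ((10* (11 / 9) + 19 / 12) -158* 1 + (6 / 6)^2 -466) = -60119 / 180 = -333.99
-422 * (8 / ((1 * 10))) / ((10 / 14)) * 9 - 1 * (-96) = -103944 / 25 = -4157.76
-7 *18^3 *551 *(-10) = 224940240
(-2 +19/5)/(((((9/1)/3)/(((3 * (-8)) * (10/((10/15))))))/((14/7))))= -432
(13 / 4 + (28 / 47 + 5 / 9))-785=-1320773 / 1692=-780.60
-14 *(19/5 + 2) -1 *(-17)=-321/5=-64.20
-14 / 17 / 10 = -7 / 85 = -0.08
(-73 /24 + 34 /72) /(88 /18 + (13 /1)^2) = -37 /2504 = -0.01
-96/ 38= -48/ 19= -2.53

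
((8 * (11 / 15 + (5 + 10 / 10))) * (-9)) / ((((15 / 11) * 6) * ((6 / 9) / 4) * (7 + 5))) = -2222 / 75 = -29.63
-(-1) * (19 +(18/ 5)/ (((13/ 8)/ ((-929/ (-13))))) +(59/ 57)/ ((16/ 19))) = 7241743/ 40560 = 178.54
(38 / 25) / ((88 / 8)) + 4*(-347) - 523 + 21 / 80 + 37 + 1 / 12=-24730411 / 13200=-1873.52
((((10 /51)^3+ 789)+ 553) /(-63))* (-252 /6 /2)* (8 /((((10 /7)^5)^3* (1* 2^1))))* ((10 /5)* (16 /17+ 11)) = 85783176960369519276709 /422825062500000000000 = 202.88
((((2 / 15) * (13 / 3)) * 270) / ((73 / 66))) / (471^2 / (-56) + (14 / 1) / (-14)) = -44352 / 1246037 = -0.04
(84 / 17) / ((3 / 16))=448 / 17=26.35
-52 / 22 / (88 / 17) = -221 / 484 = -0.46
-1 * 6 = -6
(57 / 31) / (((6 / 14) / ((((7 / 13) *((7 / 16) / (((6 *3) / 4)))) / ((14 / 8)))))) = 931 / 7254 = 0.13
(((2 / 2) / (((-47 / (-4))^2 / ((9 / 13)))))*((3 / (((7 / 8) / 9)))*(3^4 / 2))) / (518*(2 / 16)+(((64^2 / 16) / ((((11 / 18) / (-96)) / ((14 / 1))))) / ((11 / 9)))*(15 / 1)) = -609700608 / 672261960085079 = -0.00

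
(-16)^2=256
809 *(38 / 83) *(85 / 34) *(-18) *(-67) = 1116712.41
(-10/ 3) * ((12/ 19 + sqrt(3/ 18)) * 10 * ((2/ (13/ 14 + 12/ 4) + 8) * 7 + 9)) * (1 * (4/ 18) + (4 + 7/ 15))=-1414544/ 209 - 176818 * sqrt(6)/ 99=-11143.04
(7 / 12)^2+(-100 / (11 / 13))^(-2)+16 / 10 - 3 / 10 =12474857 / 7605000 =1.64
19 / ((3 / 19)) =120.33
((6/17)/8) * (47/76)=141/5168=0.03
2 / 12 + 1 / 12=1 / 4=0.25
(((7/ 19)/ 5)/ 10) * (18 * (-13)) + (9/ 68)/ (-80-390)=-5235903/ 3036200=-1.72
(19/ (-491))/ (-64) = 19/ 31424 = 0.00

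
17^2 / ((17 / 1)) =17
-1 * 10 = -10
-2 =-2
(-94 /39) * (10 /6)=-470 /117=-4.02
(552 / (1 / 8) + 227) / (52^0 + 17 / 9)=41787 / 26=1607.19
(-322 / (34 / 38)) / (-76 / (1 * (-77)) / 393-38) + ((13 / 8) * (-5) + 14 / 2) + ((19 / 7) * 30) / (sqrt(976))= 285 * sqrt(61) / 854 + 34346541 / 4115224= 10.95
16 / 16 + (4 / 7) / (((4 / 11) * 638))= 407 / 406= 1.00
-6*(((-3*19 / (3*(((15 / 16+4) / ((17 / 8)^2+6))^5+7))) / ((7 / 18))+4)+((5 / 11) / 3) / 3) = 3905767217193382210 / 223974709893101937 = 17.44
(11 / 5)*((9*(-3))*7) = -2079 / 5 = -415.80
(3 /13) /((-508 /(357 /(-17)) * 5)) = 0.00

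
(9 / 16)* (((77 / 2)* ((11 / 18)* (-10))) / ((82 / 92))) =-97405 / 656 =-148.48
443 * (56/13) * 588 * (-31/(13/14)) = -6330803136/169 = -37460373.59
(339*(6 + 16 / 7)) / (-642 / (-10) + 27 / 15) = 3277 / 77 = 42.56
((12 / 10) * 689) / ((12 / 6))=2067 / 5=413.40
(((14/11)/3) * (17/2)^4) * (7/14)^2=584647/1056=553.64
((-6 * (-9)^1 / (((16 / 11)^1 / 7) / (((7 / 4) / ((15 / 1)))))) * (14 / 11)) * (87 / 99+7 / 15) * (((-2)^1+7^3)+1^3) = 19531449 / 1100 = 17755.86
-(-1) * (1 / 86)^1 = 1 / 86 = 0.01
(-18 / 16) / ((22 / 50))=-225 / 88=-2.56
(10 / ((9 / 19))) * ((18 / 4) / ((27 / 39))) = 1235 / 9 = 137.22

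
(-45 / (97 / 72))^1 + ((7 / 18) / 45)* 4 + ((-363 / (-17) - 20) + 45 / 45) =-20712914 / 667845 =-31.01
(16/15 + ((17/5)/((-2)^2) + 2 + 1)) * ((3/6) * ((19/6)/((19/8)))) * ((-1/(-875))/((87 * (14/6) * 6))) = 59/19183500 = 0.00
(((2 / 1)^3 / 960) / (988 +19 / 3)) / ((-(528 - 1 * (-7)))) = -1 / 63836200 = -0.00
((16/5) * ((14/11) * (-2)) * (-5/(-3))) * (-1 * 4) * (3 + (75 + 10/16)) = 140896/33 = 4269.58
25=25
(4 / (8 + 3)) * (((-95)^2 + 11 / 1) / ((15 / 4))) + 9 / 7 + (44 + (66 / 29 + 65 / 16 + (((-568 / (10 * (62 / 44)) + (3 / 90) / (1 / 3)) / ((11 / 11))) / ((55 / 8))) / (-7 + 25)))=5136442579 / 5537840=927.52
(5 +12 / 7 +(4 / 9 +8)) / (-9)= -955 / 567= -1.68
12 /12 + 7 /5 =12 /5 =2.40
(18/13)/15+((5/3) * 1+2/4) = 881/390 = 2.26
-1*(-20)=20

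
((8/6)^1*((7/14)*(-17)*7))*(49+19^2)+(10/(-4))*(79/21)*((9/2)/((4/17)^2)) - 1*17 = -44766083/1344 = -33308.10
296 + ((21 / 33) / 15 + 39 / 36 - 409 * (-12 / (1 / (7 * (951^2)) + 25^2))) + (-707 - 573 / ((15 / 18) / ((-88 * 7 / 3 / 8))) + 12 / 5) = 5630557353162637 / 326432236020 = 17248.78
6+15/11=81/11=7.36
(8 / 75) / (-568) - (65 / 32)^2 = -22499149 / 5452800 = -4.13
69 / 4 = 17.25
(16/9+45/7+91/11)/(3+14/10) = 28550/7623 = 3.75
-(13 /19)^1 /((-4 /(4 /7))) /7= 13 /931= 0.01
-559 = -559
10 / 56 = 5 / 28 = 0.18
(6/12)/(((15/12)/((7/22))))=7/55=0.13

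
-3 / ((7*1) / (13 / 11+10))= -369 / 77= -4.79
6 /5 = 1.20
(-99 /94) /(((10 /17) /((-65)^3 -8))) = 462207339 /940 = 491709.94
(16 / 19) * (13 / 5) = 208 / 95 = 2.19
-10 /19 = -0.53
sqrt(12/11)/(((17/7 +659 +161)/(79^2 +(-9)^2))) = 88508 * sqrt(33)/63327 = 8.03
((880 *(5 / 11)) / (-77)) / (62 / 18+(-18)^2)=-3600 / 226919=-0.02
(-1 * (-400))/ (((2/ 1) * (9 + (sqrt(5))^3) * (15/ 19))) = -570/ 11 + 950 * sqrt(5)/ 33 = 12.55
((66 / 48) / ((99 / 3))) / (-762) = -1 / 18288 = -0.00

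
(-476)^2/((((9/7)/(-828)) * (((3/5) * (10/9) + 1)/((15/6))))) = -218872416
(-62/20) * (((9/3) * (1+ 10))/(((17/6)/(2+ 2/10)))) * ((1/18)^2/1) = -3751/15300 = -0.25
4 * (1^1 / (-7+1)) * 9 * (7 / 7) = -6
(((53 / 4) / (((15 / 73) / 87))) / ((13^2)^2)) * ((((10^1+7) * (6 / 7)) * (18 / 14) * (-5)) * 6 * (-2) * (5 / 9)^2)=95370850 / 1399489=68.15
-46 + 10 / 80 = -367 / 8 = -45.88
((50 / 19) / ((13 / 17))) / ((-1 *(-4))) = 425 / 494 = 0.86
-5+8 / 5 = -17 / 5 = -3.40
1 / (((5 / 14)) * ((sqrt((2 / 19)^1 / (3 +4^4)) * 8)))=7 * sqrt(9842) / 40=17.36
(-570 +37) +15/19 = -10112/19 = -532.21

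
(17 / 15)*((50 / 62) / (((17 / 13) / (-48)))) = -1040 / 31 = -33.55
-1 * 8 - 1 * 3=-11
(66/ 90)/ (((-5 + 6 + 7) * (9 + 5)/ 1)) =11/ 1680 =0.01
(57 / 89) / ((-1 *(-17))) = 57 / 1513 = 0.04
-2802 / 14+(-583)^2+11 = 2377899 / 7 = 339699.86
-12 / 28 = -3 / 7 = -0.43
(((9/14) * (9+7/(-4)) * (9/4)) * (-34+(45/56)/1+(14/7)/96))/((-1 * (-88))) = -8728101/2207744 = -3.95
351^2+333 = 123534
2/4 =1/2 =0.50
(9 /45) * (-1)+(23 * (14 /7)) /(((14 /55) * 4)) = 6297 /140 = 44.98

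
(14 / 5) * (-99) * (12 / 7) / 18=-26.40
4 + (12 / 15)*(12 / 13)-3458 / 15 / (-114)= 791 / 117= 6.76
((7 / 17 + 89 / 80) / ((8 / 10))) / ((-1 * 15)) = -691 / 5440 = -0.13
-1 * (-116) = 116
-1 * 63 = -63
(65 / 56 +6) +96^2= 516497 / 56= 9223.16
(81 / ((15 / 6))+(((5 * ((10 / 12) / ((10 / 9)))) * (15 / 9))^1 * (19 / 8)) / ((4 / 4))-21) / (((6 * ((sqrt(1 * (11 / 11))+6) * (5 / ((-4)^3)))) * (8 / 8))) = -4199 / 525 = -8.00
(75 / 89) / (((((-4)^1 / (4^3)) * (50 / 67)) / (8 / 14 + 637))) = -7176504 / 623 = -11519.27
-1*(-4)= 4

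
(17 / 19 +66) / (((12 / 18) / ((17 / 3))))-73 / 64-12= 675445 / 1216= 555.46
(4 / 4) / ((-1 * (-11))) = 1 / 11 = 0.09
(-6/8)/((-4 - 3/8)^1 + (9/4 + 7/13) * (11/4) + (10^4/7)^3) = -53508/208000000234955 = -0.00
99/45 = 11/5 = 2.20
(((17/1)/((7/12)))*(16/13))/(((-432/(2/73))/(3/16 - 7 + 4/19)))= 3791/252434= 0.02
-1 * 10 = -10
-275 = -275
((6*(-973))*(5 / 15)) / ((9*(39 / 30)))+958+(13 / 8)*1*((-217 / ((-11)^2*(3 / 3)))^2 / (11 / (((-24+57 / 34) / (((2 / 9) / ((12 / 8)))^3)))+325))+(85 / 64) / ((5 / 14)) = 19245059365902542797 / 24195142477430496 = 795.41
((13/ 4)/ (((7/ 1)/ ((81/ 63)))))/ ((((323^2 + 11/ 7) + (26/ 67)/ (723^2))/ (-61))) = -19227540807/ 55090371673904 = -0.00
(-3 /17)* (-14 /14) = 3 /17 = 0.18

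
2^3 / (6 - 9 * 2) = -0.67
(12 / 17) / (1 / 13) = 156 / 17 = 9.18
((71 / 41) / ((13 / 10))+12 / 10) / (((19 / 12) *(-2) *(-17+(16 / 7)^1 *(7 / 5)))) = 13496 / 232921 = 0.06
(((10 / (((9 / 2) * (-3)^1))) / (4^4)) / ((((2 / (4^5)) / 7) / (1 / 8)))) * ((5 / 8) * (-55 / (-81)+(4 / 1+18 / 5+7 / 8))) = -1038065 / 139968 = -7.42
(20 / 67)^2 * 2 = 800 / 4489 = 0.18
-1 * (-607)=607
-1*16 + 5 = -11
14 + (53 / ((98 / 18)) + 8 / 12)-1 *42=-2587 / 147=-17.60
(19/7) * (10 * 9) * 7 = 1710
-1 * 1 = -1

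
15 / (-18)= -5 / 6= -0.83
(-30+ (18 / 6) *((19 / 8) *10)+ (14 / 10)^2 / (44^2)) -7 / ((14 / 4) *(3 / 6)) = 1802949 / 48400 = 37.25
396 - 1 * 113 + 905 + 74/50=29737/25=1189.48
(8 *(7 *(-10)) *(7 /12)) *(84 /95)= -5488 /19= -288.84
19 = 19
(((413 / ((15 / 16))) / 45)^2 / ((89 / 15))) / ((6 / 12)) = 87331328 / 2703375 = 32.30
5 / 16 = 0.31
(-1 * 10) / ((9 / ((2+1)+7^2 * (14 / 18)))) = -3700 / 81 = -45.68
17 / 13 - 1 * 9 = -100 / 13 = -7.69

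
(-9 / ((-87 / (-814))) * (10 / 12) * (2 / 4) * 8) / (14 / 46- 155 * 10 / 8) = 20240 / 13949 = 1.45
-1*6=-6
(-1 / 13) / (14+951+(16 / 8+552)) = -1 / 19747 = -0.00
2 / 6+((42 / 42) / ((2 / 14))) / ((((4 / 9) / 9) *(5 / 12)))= 5108 / 15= 340.53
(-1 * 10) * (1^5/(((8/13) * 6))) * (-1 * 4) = 65/6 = 10.83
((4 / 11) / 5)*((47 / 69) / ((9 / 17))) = 3196 / 34155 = 0.09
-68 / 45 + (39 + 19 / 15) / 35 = -568 / 1575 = -0.36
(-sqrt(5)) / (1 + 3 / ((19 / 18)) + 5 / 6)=-114* sqrt(5) / 533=-0.48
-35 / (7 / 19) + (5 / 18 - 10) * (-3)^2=-365 / 2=-182.50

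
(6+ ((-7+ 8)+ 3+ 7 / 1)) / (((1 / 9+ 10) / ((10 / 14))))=765 / 637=1.20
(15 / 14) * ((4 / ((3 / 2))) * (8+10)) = 360 / 7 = 51.43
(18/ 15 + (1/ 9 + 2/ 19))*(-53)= -64183/ 855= -75.07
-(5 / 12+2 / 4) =-11 / 12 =-0.92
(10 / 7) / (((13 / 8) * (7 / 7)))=80 / 91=0.88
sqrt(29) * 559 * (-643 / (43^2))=-8359 * sqrt(29) / 43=-1046.85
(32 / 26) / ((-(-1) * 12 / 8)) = 32 / 39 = 0.82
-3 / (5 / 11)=-33 / 5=-6.60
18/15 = 6/5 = 1.20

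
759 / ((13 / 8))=467.08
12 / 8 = 3 / 2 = 1.50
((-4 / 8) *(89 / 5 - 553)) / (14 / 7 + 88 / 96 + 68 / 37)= 594072 / 10555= 56.28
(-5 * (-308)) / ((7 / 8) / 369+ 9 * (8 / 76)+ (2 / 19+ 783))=86375520 / 43976077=1.96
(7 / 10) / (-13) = -7 / 130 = -0.05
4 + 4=8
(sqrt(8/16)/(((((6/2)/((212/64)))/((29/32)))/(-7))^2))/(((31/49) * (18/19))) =107768911411 * sqrt(2)/2632974336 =57.88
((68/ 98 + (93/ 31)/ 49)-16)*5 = -3735/ 49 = -76.22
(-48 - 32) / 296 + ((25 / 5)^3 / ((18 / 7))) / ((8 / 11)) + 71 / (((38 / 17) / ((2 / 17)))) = 7117303 / 101232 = 70.31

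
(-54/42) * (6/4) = -27/14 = -1.93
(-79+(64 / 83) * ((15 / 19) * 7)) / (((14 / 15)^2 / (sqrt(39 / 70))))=-5303835 * sqrt(2730) / 4327288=-64.04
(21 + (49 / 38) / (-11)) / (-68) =-8729 / 28424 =-0.31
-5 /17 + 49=828 /17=48.71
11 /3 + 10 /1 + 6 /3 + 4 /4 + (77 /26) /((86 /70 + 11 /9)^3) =605349649525 /35887772544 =16.87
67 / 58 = 1.16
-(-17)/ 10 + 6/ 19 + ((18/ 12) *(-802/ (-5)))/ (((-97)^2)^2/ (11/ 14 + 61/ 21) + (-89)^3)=1382238615151/ 685702325330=2.02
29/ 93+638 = 59363/ 93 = 638.31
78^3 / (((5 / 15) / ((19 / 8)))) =3381183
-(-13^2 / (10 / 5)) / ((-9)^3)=-169 / 1458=-0.12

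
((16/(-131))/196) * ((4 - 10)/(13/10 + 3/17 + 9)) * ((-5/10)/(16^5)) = -255/1498446430208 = -0.00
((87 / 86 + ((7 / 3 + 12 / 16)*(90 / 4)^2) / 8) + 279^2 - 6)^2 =184455933324788889 / 30294016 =6088857064.21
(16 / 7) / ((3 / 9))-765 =-5307 / 7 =-758.14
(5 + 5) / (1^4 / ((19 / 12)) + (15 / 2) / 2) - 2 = 94 / 333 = 0.28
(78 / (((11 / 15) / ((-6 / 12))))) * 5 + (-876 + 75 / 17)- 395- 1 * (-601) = -174190 / 187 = -931.50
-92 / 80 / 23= -1 / 20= -0.05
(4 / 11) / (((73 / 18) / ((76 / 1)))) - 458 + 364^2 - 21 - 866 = 105319725 / 803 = 131157.81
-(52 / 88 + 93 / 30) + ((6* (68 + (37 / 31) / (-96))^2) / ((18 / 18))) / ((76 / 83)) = 9834654578783 / 324741120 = 30284.60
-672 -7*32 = -896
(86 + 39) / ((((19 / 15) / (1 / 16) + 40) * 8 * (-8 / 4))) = -0.13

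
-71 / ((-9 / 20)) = 1420 / 9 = 157.78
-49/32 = -1.53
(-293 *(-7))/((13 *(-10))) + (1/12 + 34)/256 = -3123751/199680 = -15.64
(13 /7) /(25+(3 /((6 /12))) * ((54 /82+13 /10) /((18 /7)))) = 15990 /254597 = 0.06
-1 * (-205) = 205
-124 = -124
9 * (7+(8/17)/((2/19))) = 1755/17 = 103.24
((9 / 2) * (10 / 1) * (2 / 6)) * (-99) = -1485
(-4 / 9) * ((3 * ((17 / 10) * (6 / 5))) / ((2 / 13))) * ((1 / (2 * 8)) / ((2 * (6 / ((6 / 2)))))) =-221 / 800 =-0.28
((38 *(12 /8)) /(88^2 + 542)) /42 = 19 /116004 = 0.00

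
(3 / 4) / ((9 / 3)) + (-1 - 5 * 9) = -183 / 4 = -45.75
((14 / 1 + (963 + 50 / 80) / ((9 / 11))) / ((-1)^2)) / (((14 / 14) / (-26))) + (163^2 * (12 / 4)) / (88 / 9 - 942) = -4692397279 / 151020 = -31071.36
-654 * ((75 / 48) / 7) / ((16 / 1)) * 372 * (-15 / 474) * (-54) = -102637125 / 17696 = -5800.02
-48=-48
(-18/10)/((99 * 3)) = -1/165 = -0.01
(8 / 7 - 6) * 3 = -102 / 7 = -14.57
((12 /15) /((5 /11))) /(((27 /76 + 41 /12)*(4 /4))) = 2508 /5375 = 0.47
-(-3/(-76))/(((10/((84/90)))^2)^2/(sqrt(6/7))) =-343*sqrt(42)/801562500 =-0.00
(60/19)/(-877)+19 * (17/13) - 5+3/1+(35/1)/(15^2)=23.00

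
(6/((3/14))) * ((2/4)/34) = 7/17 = 0.41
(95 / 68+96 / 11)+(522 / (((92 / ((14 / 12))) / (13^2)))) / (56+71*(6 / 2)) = 33050189 / 2313938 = 14.28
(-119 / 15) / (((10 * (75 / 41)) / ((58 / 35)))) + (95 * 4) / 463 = 1328881 / 13021875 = 0.10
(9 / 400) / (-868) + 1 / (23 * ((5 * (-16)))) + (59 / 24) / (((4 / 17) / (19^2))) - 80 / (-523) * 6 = 47268628145707 / 12529406400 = 3772.62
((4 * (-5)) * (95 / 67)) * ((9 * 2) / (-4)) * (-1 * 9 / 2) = -38475 / 67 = -574.25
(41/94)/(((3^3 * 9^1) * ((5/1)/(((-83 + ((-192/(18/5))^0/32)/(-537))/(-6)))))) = 58477193/11775507840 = 0.00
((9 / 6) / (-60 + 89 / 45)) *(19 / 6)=-855 / 10444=-0.08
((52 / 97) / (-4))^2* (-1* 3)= -507 / 9409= -0.05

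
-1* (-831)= 831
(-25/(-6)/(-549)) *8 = -100/1647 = -0.06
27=27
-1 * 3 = -3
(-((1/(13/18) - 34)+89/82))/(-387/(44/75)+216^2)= 739442/1078706187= 0.00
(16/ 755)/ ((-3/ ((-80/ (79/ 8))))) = 2048/ 35787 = 0.06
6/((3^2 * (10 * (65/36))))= 12/325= 0.04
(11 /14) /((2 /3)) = 33 /28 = 1.18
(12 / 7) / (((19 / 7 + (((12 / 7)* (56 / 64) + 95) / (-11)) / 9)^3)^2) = 12152414876914642176 / 196418894446183305961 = 0.06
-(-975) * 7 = 6825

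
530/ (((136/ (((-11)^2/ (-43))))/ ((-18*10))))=1442925/ 731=1973.91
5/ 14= 0.36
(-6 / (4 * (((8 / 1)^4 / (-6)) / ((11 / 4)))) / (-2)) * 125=-12375 / 32768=-0.38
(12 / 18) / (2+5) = 2 / 21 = 0.10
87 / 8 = 10.88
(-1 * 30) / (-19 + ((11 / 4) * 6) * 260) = -30 / 4271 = -0.01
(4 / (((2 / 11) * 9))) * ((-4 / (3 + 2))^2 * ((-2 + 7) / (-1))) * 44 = -15488 / 45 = -344.18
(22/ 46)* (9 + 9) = 198/ 23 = 8.61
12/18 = 2/3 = 0.67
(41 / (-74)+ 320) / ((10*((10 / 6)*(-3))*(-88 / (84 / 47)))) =45129 / 347800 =0.13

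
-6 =-6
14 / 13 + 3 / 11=193 / 143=1.35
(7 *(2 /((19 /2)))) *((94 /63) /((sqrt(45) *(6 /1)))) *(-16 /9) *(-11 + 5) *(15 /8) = 752 *sqrt(5) /1539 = 1.09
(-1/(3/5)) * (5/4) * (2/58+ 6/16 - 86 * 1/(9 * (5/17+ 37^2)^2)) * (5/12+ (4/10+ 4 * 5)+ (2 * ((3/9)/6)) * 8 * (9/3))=-815967842292535/40730929667712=-20.03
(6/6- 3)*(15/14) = -15/7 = -2.14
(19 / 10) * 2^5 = 304 / 5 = 60.80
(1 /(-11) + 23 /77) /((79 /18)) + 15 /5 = 18537 /6083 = 3.05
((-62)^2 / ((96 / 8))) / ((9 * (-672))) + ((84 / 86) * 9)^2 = 2590710407 / 33548256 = 77.22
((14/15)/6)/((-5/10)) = -14/45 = -0.31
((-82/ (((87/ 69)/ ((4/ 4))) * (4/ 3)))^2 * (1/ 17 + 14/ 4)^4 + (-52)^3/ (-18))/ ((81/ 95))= 1496833212553288975/ 3277171607616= 456745.45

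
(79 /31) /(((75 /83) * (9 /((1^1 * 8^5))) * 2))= 107429888 /20925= 5134.04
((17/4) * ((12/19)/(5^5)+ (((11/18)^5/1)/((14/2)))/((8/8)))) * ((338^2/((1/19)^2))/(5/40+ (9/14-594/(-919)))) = 82415339614807005209/53720565862500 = 1534148.76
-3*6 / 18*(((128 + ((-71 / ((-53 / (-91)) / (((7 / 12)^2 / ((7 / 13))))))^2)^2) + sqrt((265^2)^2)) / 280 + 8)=-119745363013093898203969 / 949973472738017280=-126051.27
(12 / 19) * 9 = 5.68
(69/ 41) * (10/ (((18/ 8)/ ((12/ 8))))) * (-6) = -2760/ 41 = -67.32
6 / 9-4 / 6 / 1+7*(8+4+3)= 105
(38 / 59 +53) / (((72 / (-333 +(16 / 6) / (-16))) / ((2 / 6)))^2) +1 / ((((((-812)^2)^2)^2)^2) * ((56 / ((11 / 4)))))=131759691329561501710913848046275942945483930274912118883 / 1032393545954627657500034170552652592390774610955599872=127.63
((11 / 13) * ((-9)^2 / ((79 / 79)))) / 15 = 4.57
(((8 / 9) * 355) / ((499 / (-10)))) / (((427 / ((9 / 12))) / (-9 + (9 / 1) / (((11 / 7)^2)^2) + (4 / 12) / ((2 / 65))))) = -1032002750 / 28076416137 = -0.04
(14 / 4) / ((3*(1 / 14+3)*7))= 7 / 129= 0.05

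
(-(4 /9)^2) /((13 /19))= -304 /1053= -0.29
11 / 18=0.61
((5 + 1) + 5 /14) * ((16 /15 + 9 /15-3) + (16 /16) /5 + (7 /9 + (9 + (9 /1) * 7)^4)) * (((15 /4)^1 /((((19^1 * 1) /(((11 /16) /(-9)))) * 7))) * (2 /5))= -73995481901 /502740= -147184.39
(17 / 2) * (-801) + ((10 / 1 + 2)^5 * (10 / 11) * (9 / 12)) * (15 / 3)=18512613 / 22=841482.41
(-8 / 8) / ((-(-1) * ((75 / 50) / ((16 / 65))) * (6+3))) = -32 / 1755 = -0.02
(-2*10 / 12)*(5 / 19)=-25 / 57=-0.44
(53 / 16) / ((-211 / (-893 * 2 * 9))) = 425961 / 1688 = 252.35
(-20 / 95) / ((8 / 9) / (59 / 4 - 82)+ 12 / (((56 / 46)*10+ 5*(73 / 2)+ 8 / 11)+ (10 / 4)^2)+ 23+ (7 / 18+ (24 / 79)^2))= -24667222525848 / 2756697684840965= -0.01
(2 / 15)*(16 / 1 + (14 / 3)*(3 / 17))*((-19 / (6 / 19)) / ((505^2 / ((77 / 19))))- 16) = -7002384818 / 195094125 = -35.89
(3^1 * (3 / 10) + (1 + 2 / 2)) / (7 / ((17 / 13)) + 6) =493 / 1930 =0.26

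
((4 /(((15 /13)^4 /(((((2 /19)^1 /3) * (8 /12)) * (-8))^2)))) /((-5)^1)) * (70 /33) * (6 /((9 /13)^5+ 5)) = -0.04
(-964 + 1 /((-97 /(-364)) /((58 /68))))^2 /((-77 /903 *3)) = -107938181703052 /29911211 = -3608619.58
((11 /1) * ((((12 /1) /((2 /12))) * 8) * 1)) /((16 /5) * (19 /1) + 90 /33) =174240 /1747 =99.74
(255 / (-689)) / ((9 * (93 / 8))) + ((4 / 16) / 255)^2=-8731849 / 2469100400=-0.00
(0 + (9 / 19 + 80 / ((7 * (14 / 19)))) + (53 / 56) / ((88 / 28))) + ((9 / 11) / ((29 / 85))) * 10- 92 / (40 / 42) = -121676467 / 2159920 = -56.33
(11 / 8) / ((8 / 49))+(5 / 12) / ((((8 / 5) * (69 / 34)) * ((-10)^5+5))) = 2231348087 / 264946752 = 8.42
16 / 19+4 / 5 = 1.64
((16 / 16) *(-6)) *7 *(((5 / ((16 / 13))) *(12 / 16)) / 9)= -455 / 32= -14.22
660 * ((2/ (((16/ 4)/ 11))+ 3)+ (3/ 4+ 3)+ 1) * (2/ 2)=8745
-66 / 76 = -33 / 38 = -0.87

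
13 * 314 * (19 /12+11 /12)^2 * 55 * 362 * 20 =10159077500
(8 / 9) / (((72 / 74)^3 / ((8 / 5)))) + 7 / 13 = 888124 / 426465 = 2.08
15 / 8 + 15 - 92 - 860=-7481 / 8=-935.12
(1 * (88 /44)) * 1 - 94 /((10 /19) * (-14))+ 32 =3273 /70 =46.76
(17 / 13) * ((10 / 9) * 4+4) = 11.04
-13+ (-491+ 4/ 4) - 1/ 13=-6540/ 13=-503.08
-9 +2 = -7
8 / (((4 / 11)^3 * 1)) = 1331 / 8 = 166.38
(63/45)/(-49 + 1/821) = -5747/201140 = -0.03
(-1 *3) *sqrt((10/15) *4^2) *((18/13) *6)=-432 *sqrt(6)/13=-81.40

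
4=4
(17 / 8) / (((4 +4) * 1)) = 0.27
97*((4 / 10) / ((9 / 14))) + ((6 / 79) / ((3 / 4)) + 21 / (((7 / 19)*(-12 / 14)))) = -42967 / 7110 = -6.04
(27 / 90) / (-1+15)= 3 / 140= 0.02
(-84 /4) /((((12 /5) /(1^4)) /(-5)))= 175 /4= 43.75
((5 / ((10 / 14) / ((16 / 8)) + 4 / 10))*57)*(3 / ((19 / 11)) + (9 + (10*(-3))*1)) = -384300 / 53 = -7250.94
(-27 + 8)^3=-6859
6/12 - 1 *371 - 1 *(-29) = -683/2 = -341.50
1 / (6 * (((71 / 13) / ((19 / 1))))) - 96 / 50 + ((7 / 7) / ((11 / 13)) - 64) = -7516153 / 117150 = -64.16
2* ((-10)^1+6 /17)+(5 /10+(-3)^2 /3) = -537 /34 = -15.79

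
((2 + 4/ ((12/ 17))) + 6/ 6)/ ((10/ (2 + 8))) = 26/ 3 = 8.67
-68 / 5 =-13.60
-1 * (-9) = 9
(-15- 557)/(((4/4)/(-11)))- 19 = 6273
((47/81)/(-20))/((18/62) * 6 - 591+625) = -1457/1794960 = -0.00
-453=-453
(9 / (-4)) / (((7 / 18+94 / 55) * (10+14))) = -1485 / 33232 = -0.04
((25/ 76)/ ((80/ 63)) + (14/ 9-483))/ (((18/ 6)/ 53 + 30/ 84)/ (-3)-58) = 1953720503/ 236052960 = 8.28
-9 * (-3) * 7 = 189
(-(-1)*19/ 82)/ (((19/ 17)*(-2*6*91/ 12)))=-17/ 7462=-0.00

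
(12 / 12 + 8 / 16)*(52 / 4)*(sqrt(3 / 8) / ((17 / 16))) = 78*sqrt(6) / 17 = 11.24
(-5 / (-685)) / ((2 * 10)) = 1 / 2740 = 0.00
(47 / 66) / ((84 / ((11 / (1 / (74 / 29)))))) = 1739 / 7308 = 0.24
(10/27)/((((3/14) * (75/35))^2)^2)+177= 4103851007/22143375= 185.33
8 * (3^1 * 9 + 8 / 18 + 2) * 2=4240 / 9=471.11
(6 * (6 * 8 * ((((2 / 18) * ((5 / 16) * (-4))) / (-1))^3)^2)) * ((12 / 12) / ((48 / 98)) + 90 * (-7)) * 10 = -1177421875 / 90699264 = -12.98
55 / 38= 1.45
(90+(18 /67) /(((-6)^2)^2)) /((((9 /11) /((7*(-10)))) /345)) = -19222478275 /7236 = -2656506.12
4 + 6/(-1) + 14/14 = -1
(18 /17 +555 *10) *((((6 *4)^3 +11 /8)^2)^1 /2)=36075186622941 /68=530517450337.37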